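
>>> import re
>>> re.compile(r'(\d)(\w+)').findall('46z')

[('4', '6z')]

The pattern matches a digit (captured); then one or more of a word character (captured).
2 groups means the one result is a tuple of 2 captured strings — 1 here.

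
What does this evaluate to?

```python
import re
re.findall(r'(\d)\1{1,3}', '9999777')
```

['9', '7']

A backreference is literal: `\1` must see the identical characters the first group matched.
With a single group, `findall` returns only what that group captured — 2 items.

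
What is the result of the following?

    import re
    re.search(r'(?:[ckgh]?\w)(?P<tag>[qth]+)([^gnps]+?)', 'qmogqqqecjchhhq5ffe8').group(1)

'qq'

The match spans [3:8] → 'gqqqe'.
Captured: group 1 = 'qq', group 2 = 'e'.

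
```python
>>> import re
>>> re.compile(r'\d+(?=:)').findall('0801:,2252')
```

['0801']

Because the assertion is zero-width, the text it checks is not consumed and won't appear in the result.
Walking the string: at [0:4] → '0801'.
With no groups in the pattern, `findall` gives back each whole match — 1 here.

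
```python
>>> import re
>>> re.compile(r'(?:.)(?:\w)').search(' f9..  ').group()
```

Pattern: any character (non-capturing group); then a word character (non-capturing group).
The match spans [0:2] → ' f'.

' f'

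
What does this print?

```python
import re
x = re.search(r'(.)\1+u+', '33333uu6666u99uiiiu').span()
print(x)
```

The backreference `\1` re-matches whatever the first group consumed, character for character.
`re.search` scans for the first position where the pattern succeeds.
The match spans [0:7] → '33333uu'.
Captured: group 1 = '3'.

(0, 7)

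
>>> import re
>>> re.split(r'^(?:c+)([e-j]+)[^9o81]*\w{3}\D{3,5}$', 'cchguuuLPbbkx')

Pattern: anchored at the start of the string; then one or more of a literal 'c' (non-capturing group); then one or more of a character in [e-j] (captured); then zero or more of any character except [9o81], then exactly 3 of a word character, then 3 to 5 of a non-digit; then anchored at the end.
Matches to split on: at [0:13] → 'cchguuuLPbbkx'.
Because the pattern has a capturing group, `split` also inserts each captured text between the pieces.

['', 'hg', '']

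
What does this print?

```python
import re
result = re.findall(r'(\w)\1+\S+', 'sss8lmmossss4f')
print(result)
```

['s']

A backreference is literal: `\1` must see the identical characters the first group matched.
`findall` collects group 1 from the one match (1 total).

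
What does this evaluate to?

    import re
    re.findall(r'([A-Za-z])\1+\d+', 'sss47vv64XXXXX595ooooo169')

['s', 'v', 'X', 'o']

After group 1 captures some text, `\1` only succeeds where that same text appears again.
Scanning left to right: at [0:5] match 'sss47', group 1 = 's'; at [5:9] match 'vv64', group 1 = 'v'; at [9:17] match 'XXXXX595', group 1 = 'X'; at [17:25] match 'ooooo169', group 1 = 'o'.
`findall` collects group 1 from each match (4 total).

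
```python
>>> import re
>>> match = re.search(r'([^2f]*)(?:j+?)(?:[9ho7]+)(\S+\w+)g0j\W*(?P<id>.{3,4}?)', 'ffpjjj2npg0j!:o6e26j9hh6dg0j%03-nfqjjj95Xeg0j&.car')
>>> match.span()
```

(18, 50)

This matches zero or more of any character except [2f] (captured); then one or more of a literal 'j' (lazy) (non-capturing group); then one or more of one of [9ho7] (non-capturing group); then one or more of a non-whitespace character, then one or more of a word character (captured); then the literal 'g0j', then zero or more of a non-word character; then 3 to 4 of any character (lazy) (captured as 'id').
`search` walks the string left to right and returns the first match it finds.
The match spans [18:50] → '6j9hh6dg0j%03-nfqjjj95Xeg0j&.car'.
Captured: group 1 = '6', group 2 = '6dg0j%03-nfqjjj95Xe', group 3 = 'car'.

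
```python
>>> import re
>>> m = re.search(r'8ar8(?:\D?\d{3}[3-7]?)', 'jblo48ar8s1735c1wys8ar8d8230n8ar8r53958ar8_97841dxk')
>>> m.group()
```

'8ar8s1735'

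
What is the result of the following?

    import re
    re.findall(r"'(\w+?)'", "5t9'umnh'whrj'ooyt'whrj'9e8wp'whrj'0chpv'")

One capturing group, so `findall` returns just the captured substring from each match — 4 in all.

['umnh', 'ooyt', '9e8wp', '0chpv']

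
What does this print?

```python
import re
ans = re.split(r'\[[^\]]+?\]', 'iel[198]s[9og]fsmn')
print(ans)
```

Matches to split on: at [3:8] → '[198]'; at [9:14] → '[9og]'.
The string is cut at each match, leaving 3 pieces.

['iel', 's', 'fsmn']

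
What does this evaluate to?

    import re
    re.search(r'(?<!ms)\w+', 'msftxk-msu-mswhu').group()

Because the assertion is negative and zero-width, positions next to the forbidden text are skipped.
The match spans [0:6] → 'msftxk'.

'msftxk'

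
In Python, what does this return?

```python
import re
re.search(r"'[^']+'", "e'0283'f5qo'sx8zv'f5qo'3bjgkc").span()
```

`re.search` scans for the first position where the pattern succeeds.
The match spans [1:7] → "'0283'".

(1, 7)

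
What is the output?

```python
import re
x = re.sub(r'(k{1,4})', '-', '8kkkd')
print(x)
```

8-d

Pattern: 1 to 4 of a literal 'k' (captured).
Matches: at [1:4] → 'kkk'.
Each match is replaced by '-'.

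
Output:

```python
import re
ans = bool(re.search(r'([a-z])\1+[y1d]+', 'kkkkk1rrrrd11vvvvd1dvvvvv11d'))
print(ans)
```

True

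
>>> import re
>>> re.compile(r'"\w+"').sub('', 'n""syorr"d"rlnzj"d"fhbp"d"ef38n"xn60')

'n"dddxn60'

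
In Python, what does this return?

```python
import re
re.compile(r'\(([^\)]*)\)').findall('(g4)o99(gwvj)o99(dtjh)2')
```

With a single group, `findall` returns only what that group captured — 3 items.

['g4', 'gwvj', 'dtjh']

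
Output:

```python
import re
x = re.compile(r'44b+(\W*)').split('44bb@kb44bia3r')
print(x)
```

['', '@', 'kb', '', 'ia3r']

The pattern matches the literal '44', then one or more of a literal 'b'; then zero or more of a non-word character (captured).
Matches to split on: at [0:5] → '44bb@'; at [7:10] → '44b'.
With a capturing group present, the delimiter's captured portion is kept in the result list.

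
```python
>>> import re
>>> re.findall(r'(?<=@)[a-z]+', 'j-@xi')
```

['xi']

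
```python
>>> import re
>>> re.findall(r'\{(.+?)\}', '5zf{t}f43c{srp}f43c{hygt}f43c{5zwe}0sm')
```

['t', 'srp', 'hygt', '5zwe']

Because the quantifier is non-greedy, it stops expanding at the earliest point where the rest of the pattern can succeed.
Scanning left to right: at [3:6] match '{t}', group 1 = 't'; at [10:15] match '{srp}', group 1 = 'srp'; at [19:25] match '{hygt}', group 1 = 'hygt'; at [29:35] match '{5zwe}', group 1 = '5zwe'.
One capturing group, so `findall` returns just the captured substring from each match — 4 in all.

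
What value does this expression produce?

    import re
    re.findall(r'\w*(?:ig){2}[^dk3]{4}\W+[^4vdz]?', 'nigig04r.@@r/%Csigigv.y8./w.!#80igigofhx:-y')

['nigig04r.@@r', 'Csigigv.y8./w', '80igigofhx:-y']

Pattern: zero or more of a word character, then the literal 'ig' repeated 2 times; then exactly 4 of any character except [dk3], then one or more of a non-word character, then optionally any character except [4vdz].
Matches: at [0:12] → 'nigig04r.@@r'; at [14:27] → 'Csigigv.y8./w'; at [30:43] → '80igigofhx:-y'.
With no groups in the pattern, `findall` gives back each whole match — 3 here.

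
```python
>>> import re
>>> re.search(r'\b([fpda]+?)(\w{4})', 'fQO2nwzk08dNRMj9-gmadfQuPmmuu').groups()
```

Pattern: a word boundary (`\b`, zero-width); then one or more of one of [fpda] (lazy) (captured); then exactly 4 of a word character (captured).
`re.search` tries every starting position until one works.
The match spans [0:5] → 'fQO2n'.
Captured: group 1 = 'f', group 2 = 'QO2n'.

('f', 'QO2n')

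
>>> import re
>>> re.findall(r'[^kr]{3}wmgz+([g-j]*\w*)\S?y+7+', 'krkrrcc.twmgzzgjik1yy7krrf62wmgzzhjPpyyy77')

The pattern matches exactly 3 of any character except [kr], then the literal 'wmg'; then one or more of a literal 'z'; then zero or more of a character in [g-j], then zero or more of a word character (captured); then optionally a non-whitespace character, then one or more of the literal 'y', then one or more of the literal '7'.
Walking the string: at [6:42] match 'c.twmgzzgjik1yy7krrf62wmgzzhjPpyyy77', group 1 = 'gjik1yy7krrf62wmgzzhjPpyy'.
With a single group, `findall` returns only what that group captured — 1 item.

['gjik1yy7krrf62wmgzzhjPpyy']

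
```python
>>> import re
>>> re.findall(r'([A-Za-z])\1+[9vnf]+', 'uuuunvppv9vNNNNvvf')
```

['u', 'p', 'N']

`\1` has to match the exact text group 1 already captured.
One capturing group, so `findall` returns just the captured substring from each match — 3 in all.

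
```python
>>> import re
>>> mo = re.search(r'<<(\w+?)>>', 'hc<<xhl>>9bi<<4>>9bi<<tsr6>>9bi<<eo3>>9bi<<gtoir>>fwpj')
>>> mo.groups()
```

('xhl',)

`search` walks the string left to right and returns the first match it finds.
The match spans [2:9] → '<<xhl>>'.
Captured: group 1 = 'xhl'.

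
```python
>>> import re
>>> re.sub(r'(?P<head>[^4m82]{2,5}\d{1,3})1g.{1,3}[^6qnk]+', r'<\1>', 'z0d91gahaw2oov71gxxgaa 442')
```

This matches 2 to 5 of any character except [4m82], then 1 to 3 of a digit (captured as 'head'); then the literal '1g', then 1 to 3 of any character; then one or more of any character except [6qnk].
`\1` in the replacement pulls in group 1's text for each match.

'<z0d9>'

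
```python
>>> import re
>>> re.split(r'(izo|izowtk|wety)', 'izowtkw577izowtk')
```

`|` is ordered: at each position the engine commits to the first alternative that works.
Matches to split on: at [0:3] → 'izo'; at [10:13] → 'izo'.
With a capturing group present, the delimiter's captured portion is kept in the result list.

['', 'izo', 'wtkw577', 'izo', 'wtk']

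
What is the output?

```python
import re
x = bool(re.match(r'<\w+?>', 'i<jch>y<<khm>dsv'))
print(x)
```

`re.match` won't scan ahead — the pattern has to work from the very first character.
Here the pattern fails at index 0, so the call returns None, and `bool(None)` is False.

False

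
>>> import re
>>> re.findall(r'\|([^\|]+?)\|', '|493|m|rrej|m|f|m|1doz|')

['493', 'rrej', 'f', '1doz']

With a single group, `findall` returns only what that group captured — 4 items.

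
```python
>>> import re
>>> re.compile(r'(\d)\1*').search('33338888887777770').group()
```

'3333'

After group 1 captures some text, `\1` only succeeds where that same text appears again.
Unlike `match`, `search` isn't anchored — it looks for the pattern anywhere in the string.
The match spans [0:4] → '3333'.
Captured: group 1 = '3'.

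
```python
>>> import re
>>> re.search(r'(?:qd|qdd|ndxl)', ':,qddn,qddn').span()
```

(2, 4)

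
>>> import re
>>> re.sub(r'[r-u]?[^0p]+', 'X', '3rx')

This matches optionally a character in [r-u]; then one or more of any character except [0p].
Matches: at [0:3] → '3rx'.
Each match is replaced by 'X'.

'X'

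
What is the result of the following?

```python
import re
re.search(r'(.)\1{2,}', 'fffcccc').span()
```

(0, 3)

`\1` is not a pattern — it's the concrete string captured by group 1, re-applied verbatim.
`search` walks the string left to right and returns the first match it finds.
The match spans [0:3] → 'fff'.
Captured: group 1 = 'f'.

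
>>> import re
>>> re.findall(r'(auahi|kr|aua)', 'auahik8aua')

Alternation tries branches left to right and keeps the first one that lets the overall match succeed at that position.
One capturing group, so `findall` returns just the captured substring from each match — 2 in all.

['auahi', 'aua']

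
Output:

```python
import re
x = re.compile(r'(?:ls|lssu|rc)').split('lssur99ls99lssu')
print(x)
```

The regex engine tests alternatives in the order written; an earlier branch that matches wins even if a later one would match more.
Matches to split on: at [0:2] → 'ls'; at [7:9] → 'ls'; at [11:13] → 'ls'.
The string is cut at each match, leaving 4 pieces.

['', 'sur99', '99', 'su']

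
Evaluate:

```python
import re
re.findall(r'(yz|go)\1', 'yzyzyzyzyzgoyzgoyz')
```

['yz', 'yz']

After group 1 captures some text, `\1` only succeeds where that same text appears again.
Walking the string: at [0:4] match 'yzyz', group 1 = 'yz'; at [4:8] match 'yzyz', group 1 = 'yz'.
One capturing group, so `findall` returns just the captured substring from each match — 2 in all.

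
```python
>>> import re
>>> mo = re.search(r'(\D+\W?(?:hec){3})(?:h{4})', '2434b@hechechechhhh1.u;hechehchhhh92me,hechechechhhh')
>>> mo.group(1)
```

This matches one or more of a non-digit, then optionally a non-word character, then the literal 'hec' repeated 3 times (captured); then exactly 4 of a literal 'h' (non-capturing group).
Unlike `match`, `search` isn't anchored — it looks for the pattern anywhere in the string.
The match spans [4:19] → 'b@hechechechhhh'.
Captured: group 1 = 'b@hechechec'.

'b@hechechec'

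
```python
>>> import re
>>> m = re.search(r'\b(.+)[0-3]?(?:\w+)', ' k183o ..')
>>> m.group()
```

The pattern matches a word boundary (`\b`, zero-width); then one or more of any character (captured); then optionally a character in [0-3]; then one or more of a word character (non-capturing group).
Unlike `match`, `search` isn't anchored — it looks for the pattern anywhere in the string.
The match spans [1:6] → 'k183o'.
Captured: group 1 = 'k183'.

'k183o'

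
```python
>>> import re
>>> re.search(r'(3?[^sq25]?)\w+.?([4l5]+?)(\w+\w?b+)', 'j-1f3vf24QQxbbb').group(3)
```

The match spans [1:15] → '-1f3vf24QQxbbb'.
Captured: group 1 = '-', group 2 = '4', group 3 = 'QQxbbb'.

'QQxbbb'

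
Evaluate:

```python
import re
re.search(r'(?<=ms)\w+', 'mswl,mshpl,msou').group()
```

'wl'

The lookaround is zero-width — it requires the adjacent text to match without consuming it, so the asserted text isn't part of the match.
The match spans [2:4] → 'wl'.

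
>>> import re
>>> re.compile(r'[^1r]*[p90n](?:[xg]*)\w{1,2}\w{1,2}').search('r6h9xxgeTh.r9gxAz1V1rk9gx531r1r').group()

'6h9xxgeTh'

The pattern matches zero or more of any character except [1r], then one of [p90n]; then zero or more of one of [xg] (non-capturing group); then 1 to 2 of a word character, then 1 to 2 of a word character.
The match spans [1:10] → '6h9xxgeTh'.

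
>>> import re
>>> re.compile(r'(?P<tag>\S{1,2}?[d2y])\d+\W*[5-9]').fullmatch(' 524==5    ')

None

`re.fullmatch` requires the pattern to consume the entire string.
Here there's no way to consume every character, so the call returns None.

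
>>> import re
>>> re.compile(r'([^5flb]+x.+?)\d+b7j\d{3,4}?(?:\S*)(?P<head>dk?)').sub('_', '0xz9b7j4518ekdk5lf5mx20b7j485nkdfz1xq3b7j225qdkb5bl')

This matches one or more of any character except [5flb], then the literal 'x', then one or more of any character (lazy) (captured); then one or more of a digit, then the literal 'b7j', then 3 to 4 of a digit (lazy); then zero or more of a non-whitespace character (non-capturing group); then the literal 'd', then optionally the literal 'k' (captured as 'head').
Matches: at [0:47] → '0xz9b7j4518ekdk5lf5mx20b7j485nkdfz1xq3b7j225qdk'.
`sub` substitutes '_' at each match site.

'_b5bl'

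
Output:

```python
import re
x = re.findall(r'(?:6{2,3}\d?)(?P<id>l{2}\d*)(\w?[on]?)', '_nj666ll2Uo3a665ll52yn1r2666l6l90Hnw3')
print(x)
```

The pattern matches 2 to 3 of a literal '6', then optionally a digit (non-capturing group); then exactly 2 of the literal 'l', then zero or more of a digit (captured as 'id'); then optionally a word character, then optionally one of [on] (captured).
Matches: at [3:11] match '666ll2Uo', groups = ('ll2', 'Uo'); at [13:22] match '665ll52yn', groups = ('ll52', 'yn').
With 2 capturing groups, `findall` returns a 2-tuple per match.

[('ll2', 'Uo'), ('ll52', 'yn')]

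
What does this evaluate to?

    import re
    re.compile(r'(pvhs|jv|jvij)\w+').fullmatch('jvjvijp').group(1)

'jv'

The match spans [0:7] → 'jvjvijp'.
Captured: group 1 = 'jv'.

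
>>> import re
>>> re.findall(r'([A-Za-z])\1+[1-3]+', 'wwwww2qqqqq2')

['w', 'q']

After group 1 captures some text, `\1` only succeeds where that same text appears again.
Walking the string: at [0:6] match 'wwwww2', group 1 = 'w'; at [6:12] match 'qqqqq2', group 1 = 'q'.
Because there's exactly one group, `findall` drops the full match and keeps group 1 from each hit.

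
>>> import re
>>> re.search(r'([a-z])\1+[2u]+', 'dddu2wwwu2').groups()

After group 1 captures some text, `\1` only succeeds where that same text appears again.
`re.search` scans for the first position where the pattern succeeds.
The match spans [0:5] → 'dddu2'.
Captured: group 1 = 'd'.

('d',)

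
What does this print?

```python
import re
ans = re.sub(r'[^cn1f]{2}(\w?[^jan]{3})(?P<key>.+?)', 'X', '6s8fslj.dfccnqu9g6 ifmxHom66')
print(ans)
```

A non-greedy quantifier consumes as few characters as it can — just enough that the remainder of the pattern still matches from where it stops; whatever follows it matches normally.
Every occurrence is swapped for 'X'.

XXXfX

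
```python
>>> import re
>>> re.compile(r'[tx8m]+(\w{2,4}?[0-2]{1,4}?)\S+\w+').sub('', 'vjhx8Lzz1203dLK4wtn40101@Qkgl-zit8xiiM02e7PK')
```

The pattern matches one or more of one of [tx8m]; then 2 to 4 of a word character (lazy), then 1 to 4 of a character in [0-2] (lazy) (captured); then one or more of a non-whitespace character, then one or more of a word character.
Every occurrence is swapped for ''.

'vjh'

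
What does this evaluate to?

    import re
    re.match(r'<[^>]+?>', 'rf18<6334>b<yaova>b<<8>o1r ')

`re.match` only tries the pattern at the start of the string.
Here the string doesn't start with a match, so the call returns None.

None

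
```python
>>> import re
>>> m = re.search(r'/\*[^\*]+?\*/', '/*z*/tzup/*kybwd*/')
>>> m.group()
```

'/*z*/'

`re.search` scans for the first position where the pattern succeeds.
The match spans [0:5] → '/*z*/'.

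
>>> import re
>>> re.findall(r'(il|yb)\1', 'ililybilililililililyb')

After group 1 captures some text, `\1` only succeeds where that same text appears again.
`findall` collects group 1 from each match (4 total).

['il', 'il', 'il', 'il']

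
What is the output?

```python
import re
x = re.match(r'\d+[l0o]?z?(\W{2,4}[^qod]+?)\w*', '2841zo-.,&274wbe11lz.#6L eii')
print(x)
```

None

With `match`, the pattern is implicitly anchored at the beginning.
Here the pattern fails at index 0, so the call returns None.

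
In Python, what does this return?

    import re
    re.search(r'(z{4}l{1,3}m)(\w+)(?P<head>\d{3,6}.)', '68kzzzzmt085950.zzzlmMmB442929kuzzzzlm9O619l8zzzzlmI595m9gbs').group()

'zzzzlm9O619l8zzzzlmI595m'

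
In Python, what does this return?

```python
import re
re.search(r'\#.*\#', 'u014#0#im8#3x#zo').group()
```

'#0#im8#3x#'

The match spans [4:14] → '#0#im8#3x#'.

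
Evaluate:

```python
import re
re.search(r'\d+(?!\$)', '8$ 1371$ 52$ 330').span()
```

(3, 6)

`(?!…)`/`(?<!…)` only lets a position through if the neighbouring text does NOT match; no characters are consumed.
The match spans [3:6] → '137'.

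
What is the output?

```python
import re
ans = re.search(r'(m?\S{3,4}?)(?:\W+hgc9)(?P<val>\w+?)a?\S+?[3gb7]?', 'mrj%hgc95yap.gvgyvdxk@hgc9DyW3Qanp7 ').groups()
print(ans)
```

('mrj', '5')

The pattern matches optionally a literal 'm', then 3 to 4 of a non-whitespace character (lazy) (captured); then one or more of a non-word character, then a literal 'h', then the literal 'gc9' (non-capturing group); then one or more of a word character (lazy) (captured as 'val'); then optionally the literal 'a', then one or more of a non-whitespace character (lazy), then optionally one of [3gb7].
A non-greedy quantifier consumes as few characters as it can — just enough that the remainder of the pattern still matches from where it stops; whatever follows it matches normally.
`search` walks the string left to right and returns the first match it finds.
The match spans [0:10] → 'mrj%hgc95y'.
Captured: group 1 = 'mrj', group 2 = '5'.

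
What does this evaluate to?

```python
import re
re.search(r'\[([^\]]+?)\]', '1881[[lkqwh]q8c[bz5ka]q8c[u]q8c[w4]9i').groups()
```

('[lkqwh',)

The match spans [4:12] → '[[lkqwh]'.
Captured: group 1 = '[lkqwh'.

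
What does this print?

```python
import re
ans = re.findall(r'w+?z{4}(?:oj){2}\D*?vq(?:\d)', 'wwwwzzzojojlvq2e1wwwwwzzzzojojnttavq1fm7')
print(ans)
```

This matches one or more of the literal 'w' (lazy), then exactly 4 of the literal 'z'; then the literal 'oj' repeated 2 times, then zero or more of a non-digit (lazy), then the literal 'vq'; then a digit (non-capturing group).
Matches: at [17:37] → 'wwwwwzzzzojojnttavq1'.
`findall` yields the raw match text (1 of them) because the pattern has no groups.

['wwwwwzzzzojojnttavq1']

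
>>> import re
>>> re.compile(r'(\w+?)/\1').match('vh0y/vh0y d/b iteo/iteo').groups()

The match spans [0:9] → 'vh0y/vh0y'.
Captured: group 1 = 'vh0y'.

('vh0y',)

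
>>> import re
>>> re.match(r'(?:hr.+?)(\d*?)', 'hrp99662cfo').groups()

The match spans [0:3] → 'hrp'.
Captured: group 1 = ''.

('',)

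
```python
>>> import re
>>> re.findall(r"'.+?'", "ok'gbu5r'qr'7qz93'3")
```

["'gbu5r'", "'7qz93'"]

With the lazy modifier that quantifier settles for the fewest repetitions that let the rest of the pattern succeed (the atoms after it are unaffected and can still be greedy).
Matches: at [2:9] → "'gbu5r'"; at [11:18] → "'7qz93'".
With no groups in the pattern, `findall` gives back each whole match — 2 here.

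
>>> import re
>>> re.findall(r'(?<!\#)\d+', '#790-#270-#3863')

['90', '70', '863']

`(?!…)`/`(?<!…)` only lets a position through if the neighbouring text does NOT match; no characters are consumed.
Since nothing is captured, `findall` lists the 3 matched substrings directly.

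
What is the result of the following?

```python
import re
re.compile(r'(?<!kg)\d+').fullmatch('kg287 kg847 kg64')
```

None

Because the assertion is negative and zero-width, positions next to the forbidden text are skipped.
For `fullmatch`, every character of the input must be accounted for by the pattern.
Here the string isn't matched end-to-end, so the call returns None.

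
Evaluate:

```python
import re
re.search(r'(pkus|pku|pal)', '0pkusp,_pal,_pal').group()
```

Branches in `(...|...)` are attempted left-to-right; the first branch that allows the whole pattern to succeed is taken.
`search` walks the string left to right and returns the first match it finds.
The match spans [1:5] → 'pkus'.
Captured: group 1 = 'pkus'.

'pkus'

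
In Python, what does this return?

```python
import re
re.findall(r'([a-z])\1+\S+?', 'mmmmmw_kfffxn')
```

['m', 'f']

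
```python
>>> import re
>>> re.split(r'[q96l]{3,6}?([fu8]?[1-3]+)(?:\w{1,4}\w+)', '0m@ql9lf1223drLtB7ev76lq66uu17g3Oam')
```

['0m@', 'f1223', '']

The pattern matches 3 to 6 of one of [q96l] (lazy); then optionally one of [fu8], then one or more of a character in [1-3] (captured); then 1 to 4 of a word character, then one or more of a word character (non-capturing group).
Matches to split on: at [3:35] → 'ql9lf1223drLtB7ev76lq66uu17g3Oam'.
`re.split` interleaves the captured-group text with the surrounding fragments.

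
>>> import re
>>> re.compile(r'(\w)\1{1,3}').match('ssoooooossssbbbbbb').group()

'ss'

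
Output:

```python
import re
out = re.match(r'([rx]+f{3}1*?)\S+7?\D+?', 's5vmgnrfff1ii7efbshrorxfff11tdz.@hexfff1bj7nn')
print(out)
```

`re.match` only tries the pattern at the start of the string.
Here position 0 doesn't satisfy it, so the call returns None.

None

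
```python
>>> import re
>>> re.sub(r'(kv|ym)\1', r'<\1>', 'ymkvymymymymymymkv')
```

`\1` is not a pattern — it's the concrete string captured by group 1, re-applied verbatim.
`\1` in the replacement pulls in group 1's text for each match.

'ymkv<ym><ym><ym>kv'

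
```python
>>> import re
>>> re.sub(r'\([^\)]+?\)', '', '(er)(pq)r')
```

'r'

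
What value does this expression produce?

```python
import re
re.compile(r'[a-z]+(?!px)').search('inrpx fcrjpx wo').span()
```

(0, 5)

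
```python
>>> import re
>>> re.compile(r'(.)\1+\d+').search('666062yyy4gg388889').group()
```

'666062'

The backreference `\1` re-matches whatever the first group consumed, character for character.
`re.search` tries every starting position until one works.
The match spans [0:6] → '666062'.
Captured: group 1 = '6'.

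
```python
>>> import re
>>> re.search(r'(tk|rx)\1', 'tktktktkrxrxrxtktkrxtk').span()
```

(0, 4)

After group 1 captures some text, `\1` only succeeds where that same text appears again.
The match spans [0:4] → 'tktk'.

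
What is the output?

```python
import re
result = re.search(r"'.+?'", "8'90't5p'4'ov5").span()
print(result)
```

(1, 5)

The match spans [1:5] → "'90'".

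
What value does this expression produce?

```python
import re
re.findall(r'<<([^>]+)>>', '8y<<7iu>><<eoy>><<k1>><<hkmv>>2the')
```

`findall` collects group 1 from each match (4 total).

['7iu', 'eoy', 'k1', 'hkmv']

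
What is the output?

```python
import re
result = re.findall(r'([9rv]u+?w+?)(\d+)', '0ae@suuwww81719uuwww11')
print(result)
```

[('9uuwww', '11')]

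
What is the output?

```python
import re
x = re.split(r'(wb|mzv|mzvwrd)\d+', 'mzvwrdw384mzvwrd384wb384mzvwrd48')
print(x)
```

['mzvwrdw384', 'mzvwrd', '', 'wb', '', 'mzvwrd', '']

Matches to split on: at [10:19] → 'mzvwrd384'; at [19:24] → 'wb384'; at [24:32] → 'mzvwrd48'.
With a capturing group present, the delimiter's captured portion is kept in the result list.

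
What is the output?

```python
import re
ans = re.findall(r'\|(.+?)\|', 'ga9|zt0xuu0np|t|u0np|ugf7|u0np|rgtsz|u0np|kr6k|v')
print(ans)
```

['zt0xuu0np', 'u0np', 'u0np', 'u0np']

A `+?`/`*?`/`{m,n}?` starts at its minimum and grows only as far as needed for what follows to match.
Walking the string: at [3:14] match '|zt0xuu0np|', group 1 = 'zt0xuu0np'; at [15:21] match '|u0np|', group 1 = 'u0np'; at [25:31] match '|u0np|', group 1 = 'u0np'; at [36:42] match '|u0np|', group 1 = 'u0np'.
Because there's exactly one group, `findall` drops the full match and keeps group 1 from each hit.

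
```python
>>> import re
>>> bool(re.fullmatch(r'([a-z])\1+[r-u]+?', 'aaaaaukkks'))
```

False

`re.fullmatch` requires the pattern to consume the entire string.
Here there's no way to consume every character, so the call returns None, and `bool(None)` is False.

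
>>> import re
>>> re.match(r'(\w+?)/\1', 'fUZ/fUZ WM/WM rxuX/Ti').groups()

The match spans [0:7] → 'fUZ/fUZ'.
Captured: group 1 = 'fUZ'.

('fUZ',)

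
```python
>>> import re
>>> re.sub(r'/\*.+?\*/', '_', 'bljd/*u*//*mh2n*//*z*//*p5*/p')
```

Lazy quantifiers expand one character at a time until the remainder of the pattern can match.
Matches: at [4:9] → '/*u*/'; at [9:17] → '/*mh2n*/'; at [17:22] → '/*z*/'; at [22:28] → '/*p5*/'.
Every occurrence is swapped for '_'.

'bljd____p'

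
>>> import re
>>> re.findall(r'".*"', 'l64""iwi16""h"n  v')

['""iwi16""h"']

Walking the string: at [3:14] → '""iwi16""h"'.
With no groups in the pattern, `findall` gives back each whole match — 1 here.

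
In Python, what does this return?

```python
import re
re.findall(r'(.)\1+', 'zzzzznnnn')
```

['z', 'n']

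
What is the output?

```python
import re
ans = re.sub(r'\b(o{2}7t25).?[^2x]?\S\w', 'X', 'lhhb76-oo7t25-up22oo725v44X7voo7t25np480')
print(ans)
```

The pattern matches a word boundary (`\b`, zero-width); then exactly 2 of the literal 'o', then the literal '7t2', then the literal '5' (captured); then optionally any character, then optionally any character except [2x]; then a non-whitespace character, then a word character.
Matches: at [7:17] → 'oo7t25-up2'.
Every occurrence is swapped for 'X'.

lhhb76-X2oo725v44X7voo7t25np480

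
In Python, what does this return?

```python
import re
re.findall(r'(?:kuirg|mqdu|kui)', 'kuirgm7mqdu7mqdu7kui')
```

Branches in `(...|...)` are attempted left-to-right; the first branch that allows the whole pattern to succeed is taken.
Since nothing is captured, `findall` lists the 4 matched substrings directly.

['kuirg', 'mqdu', 'mqdu', 'kui']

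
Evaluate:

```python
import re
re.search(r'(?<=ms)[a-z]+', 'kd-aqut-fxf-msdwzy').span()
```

(14, 18)

The `(?=…)`/`(?<=…)` assertion just peeks at neighbouring text; it doesn't advance the match position.
The match spans [14:18] → 'dwzy'.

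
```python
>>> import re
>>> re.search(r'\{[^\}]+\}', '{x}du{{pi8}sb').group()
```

`search` walks the string left to right and returns the first match it finds.
The match spans [0:3] → '{x}'.

'{x}'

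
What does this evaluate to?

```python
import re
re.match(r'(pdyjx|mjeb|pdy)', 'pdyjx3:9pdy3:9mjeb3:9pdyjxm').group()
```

'pdyjx'

Alternation tries branches left to right and keeps the first one that lets the overall match succeed at that position.
`re.match` won't scan ahead — the pattern has to work from the very first character.
The match spans [0:5] → 'pdyjx'.
Captured: group 1 = 'pdyjx'.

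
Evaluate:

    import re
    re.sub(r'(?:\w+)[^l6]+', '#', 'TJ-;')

'#'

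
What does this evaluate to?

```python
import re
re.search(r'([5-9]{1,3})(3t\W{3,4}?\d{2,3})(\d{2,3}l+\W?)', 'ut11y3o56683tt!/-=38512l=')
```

This matches 1 to 3 of a character in [5-9] (captured); then the literal '3t', then 3 to 4 of a non-word character (lazy), then 2 to 3 of a digit (captured); then 2 to 3 of a digit, then one or more of a literal 'l', then optionally a non-word character (captured).
Here the pattern never matches, so the call returns None.

None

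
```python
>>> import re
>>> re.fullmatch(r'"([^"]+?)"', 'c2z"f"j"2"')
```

None

`fullmatch` succeeds only if the pattern covers the string from start to end.
Here the pattern can't cover the whole string, so the call returns None.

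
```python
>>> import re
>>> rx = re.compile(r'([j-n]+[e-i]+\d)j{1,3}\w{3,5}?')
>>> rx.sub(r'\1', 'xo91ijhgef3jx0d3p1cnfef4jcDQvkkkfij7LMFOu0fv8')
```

Pattern: one or more of a character in [j-n], then one or more of a character in [e-i], then a digit (captured); then 1 to 3 of the literal 'j', then 3 to 5 of a word character (lazy).
The replacement refers to a captured group, so each match is rewritten using its own captured text.

'xo91ijhgef33p1cnfef4vkkkfij7LMFOu0fv8'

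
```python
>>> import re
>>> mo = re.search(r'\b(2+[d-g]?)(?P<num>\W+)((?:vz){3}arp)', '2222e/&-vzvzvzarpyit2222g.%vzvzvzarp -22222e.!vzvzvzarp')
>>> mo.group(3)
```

'vzvzvzarp'

The pattern matches a word boundary (`\b`, zero-width); then one or more of the literal '2', then optionally a character in [d-g] (captured); then one or more of a non-word character (captured as 'num'); then the literal 'vz' repeated 3 times, then the literal 'arp' (captured).
`search` walks the string left to right and returns the first match it finds.
The match spans [0:17] → '2222e/&-vzvzvzarp'.
Captured: group 1 = '2222e', group 2 = '/&-', group 3 = 'vzvzvzarp'.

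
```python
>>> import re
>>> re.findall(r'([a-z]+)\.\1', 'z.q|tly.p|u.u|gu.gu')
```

['u', 'gu']

`\1` is not a pattern — it's the concrete string captured by group 1, re-applied verbatim.
Matches: at [10:13] match 'u.u', group 1 = 'u'; at [14:19] match 'gu.gu', group 1 = 'gu'.
With a single group, `findall` returns only what that group captured — 2 items.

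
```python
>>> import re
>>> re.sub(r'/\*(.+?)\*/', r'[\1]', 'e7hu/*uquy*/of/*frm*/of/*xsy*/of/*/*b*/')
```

Lazy quantifiers expand one character at a time until the remainder of the pattern can match.
Matches: at [4:12] → '/*uquy*/'; at [14:21] → '/*frm*/'; at [23:30] → '/*xsy*/'; at [32:39] → '/*/*b*/'.
Each match is replaced using the text its own group 1 captured.

'e7hu[uquy]of[frm]of[xsy]of[/*b]'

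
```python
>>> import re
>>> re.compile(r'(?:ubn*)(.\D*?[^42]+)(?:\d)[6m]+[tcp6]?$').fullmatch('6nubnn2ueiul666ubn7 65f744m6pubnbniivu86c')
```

None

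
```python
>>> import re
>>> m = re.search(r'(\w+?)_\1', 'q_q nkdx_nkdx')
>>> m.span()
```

`\1` is not a pattern — it's the concrete string captured by group 1, re-applied verbatim.
`search` walks the string left to right and returns the first match it finds.
The match spans [0:3] → 'q_q'.
Captured: group 1 = 'q'.

(0, 3)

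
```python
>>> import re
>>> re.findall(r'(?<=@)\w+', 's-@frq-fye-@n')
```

The `(?=…)`/`(?<=…)` assertion just peeks at neighbouring text; it doesn't advance the match position.
`findall` yields the raw match text (2 of them) because the pattern has no groups.

['frq', 'n']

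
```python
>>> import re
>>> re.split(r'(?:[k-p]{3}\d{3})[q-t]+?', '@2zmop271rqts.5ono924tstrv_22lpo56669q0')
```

['@2z', 'qts.5', 'strv_22lpo56669q0']

The pattern matches exactly 3 of a character in [k-p], then exactly 3 of a digit (non-capturing group); then one or more of a character in [q-t] (lazy).
Matches to split on: at [3:10] → 'mop271r'; at [15:22] → 'ono924t'.
Each match becomes a cut point; 3 segments remain.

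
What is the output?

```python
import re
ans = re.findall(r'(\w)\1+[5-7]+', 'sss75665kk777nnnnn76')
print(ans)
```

`\1` has to match the exact text group 1 already captured.
Scanning left to right: at [0:8] match 'sss75665', group 1 = 's'; at [8:13] match 'kk777', group 1 = 'k'; at [13:20] match 'nnnnn76', group 1 = 'n'.
`findall` collects group 1 from each match (3 total).

['s', 'k', 'n']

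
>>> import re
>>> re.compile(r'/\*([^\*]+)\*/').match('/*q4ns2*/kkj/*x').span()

(0, 9)

With `match`, the pattern is implicitly anchored at the beginning.
The match spans [0:9] → '/*q4ns2*/'.
Captured: group 1 = 'q4ns2'.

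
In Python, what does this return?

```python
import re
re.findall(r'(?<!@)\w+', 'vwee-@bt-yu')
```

['vwee', 't', 'yu']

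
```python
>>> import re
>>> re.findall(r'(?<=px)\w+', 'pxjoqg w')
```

['joqg']

The positive lookaround only admits positions where the adjacent text matches; those characters stay outside the span.
Scanning left to right: at [2:6] → 'joqg'.
Since nothing is captured, `findall` lists the 1 matched substring directly.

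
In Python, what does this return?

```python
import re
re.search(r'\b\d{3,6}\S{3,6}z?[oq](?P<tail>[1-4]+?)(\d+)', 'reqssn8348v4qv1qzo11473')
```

None

Pattern: a word boundary (`\b`, zero-width); then 3 to 6 of a digit, then 3 to 6 of a non-whitespace character; then optionally a literal 'z', then one of [oq]; then one or more of a character in [1-4] (lazy) (captured as 'tail'); then one or more of a digit (captured).
Here nothing in the string fits, so the call returns None.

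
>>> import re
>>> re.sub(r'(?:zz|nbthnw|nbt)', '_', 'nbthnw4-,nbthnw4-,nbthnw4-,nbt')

`|` is ordered: at each position the engine commits to the first alternative that works.
Matches: at [0:6] → 'nbthnw'; at [9:15] → 'nbthnw'; at [18:24] → 'nbthnw'; at [27:30] → 'nbt'.
Each match is replaced by '_'.

'_4-,_4-,_4-,_'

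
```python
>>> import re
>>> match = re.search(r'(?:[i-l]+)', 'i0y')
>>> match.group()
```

'i'

The match spans [0:1] → 'i'.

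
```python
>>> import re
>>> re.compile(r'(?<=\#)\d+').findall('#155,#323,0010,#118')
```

['155', '323', '118']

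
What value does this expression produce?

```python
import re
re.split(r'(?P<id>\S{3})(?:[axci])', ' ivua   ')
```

[' ', 'ivu', '   ']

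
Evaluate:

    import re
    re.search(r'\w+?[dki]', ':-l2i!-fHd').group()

'l2i'

The match spans [2:5] → 'l2i'.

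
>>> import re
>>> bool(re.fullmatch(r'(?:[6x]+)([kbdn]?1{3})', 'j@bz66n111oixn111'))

False

`re.fullmatch` requires the pattern to consume the entire string.
Here the pattern can't cover the whole string, so the call returns None, and `bool(None)` is False.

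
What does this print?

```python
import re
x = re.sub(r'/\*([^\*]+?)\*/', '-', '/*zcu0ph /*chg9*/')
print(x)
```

/*zcu0ph -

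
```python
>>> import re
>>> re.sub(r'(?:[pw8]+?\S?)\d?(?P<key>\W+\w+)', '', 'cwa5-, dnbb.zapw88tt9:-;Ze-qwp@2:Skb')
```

'c.zapw88tt9:-;Ze-q:Skb'

This matches one or more of one of [pw8] (lazy), then optionally a non-whitespace character (non-capturing group); then optionally a digit; then one or more of a non-word character, then one or more of a word character (captured as 'key').
Each match is replaced by ''.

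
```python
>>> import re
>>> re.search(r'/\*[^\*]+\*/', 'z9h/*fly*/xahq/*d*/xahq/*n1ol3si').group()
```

'/*fly*/'

`re.search` tries every starting position until one works.
The match spans [3:10] → '/*fly*/'.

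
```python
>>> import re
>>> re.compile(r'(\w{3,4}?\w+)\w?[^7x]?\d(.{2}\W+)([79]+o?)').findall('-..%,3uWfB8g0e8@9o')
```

With 3 capturing groups, `findall` returns a 3-tuple per match.

[('3uWfB8g', 'e8@', '9o')]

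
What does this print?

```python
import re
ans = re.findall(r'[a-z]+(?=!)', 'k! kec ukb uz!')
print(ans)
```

['k', 'uz']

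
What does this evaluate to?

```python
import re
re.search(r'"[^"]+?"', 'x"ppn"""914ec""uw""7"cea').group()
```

'"ppn"'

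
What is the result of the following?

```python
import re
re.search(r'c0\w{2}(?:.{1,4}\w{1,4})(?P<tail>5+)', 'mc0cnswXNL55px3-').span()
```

The pattern matches the literal 'c0', then exactly 2 of a word character; then 1 to 4 of any character, then 1 to 4 of a word character (non-capturing group); then one or more of a literal '5' (captured as 'tail').
`search` walks the string left to right and returns the first match it finds.
The match spans [1:12] → 'c0cnswXNL55'.
Captured: group 1 = '5'.

(1, 12)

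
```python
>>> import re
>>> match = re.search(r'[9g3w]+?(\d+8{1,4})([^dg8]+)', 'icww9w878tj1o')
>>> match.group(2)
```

The pattern matches one or more of one of [9g3w] (lazy); then one or more of a digit, then 1 to 4 of a literal '8' (captured); then one or more of any character except [dg8] (captured).
`re.search` scans for the first position where the pattern succeeds.
The match spans [2:13] → 'ww9w878tj1o'.
Captured: group 1 = '878', group 2 = 'tj1o'.

'tj1o'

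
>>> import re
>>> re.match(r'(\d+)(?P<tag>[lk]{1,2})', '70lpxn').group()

The pattern matches one or more of a digit (captured); then 1 to 2 of one of [lk] (captured as 'tag').
With `match`, the pattern is implicitly anchored at the beginning.
The match spans [0:3] → '70l'.
Captured: group 1 = '70', group 2 = 'l'.

'70l'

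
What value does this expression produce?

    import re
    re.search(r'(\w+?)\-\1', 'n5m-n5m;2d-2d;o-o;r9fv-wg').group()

A backreference is literal: `\1` must see the identical characters the first group matched.
Unlike `match`, `search` isn't anchored — it looks for the pattern anywhere in the string.
The match spans [0:7] → 'n5m-n5m'.
Captured: group 1 = 'n5m'.

'n5m-n5m'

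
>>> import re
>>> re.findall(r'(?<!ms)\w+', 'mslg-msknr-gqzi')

Because the assertion is negative and zero-width, positions next to the forbidden text are skipped.
No capturing groups, so `findall` returns the 3 full match strings.

['mslg', 'msknr', 'gqzi']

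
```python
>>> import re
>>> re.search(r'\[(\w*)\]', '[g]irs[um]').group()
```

The match spans [0:3] → '[g]'.

'[g]'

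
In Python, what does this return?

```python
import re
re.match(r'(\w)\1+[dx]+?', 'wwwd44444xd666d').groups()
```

The backreference `\1` re-matches whatever the first group consumed, character for character.
`re.match` won't scan ahead — the pattern has to work from the very first character.
The match spans [0:4] → 'wwwd'.
Captured: group 1 = 'w'.

('w',)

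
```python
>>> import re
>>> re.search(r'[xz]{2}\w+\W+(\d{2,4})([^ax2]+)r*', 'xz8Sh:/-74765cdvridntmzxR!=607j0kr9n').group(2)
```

'5cdvridntmz'

The match spans [0:23] → 'xz8Sh:/-74765cdvridntmz'.
Captured: group 1 = '7476', group 2 = '5cdvridntmz'.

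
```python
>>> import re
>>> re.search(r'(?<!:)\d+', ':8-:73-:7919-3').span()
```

The negative lookahead/lookbehind blocks any match where the forbidden context is present.
The match spans [5:6] → '3'.

(5, 6)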